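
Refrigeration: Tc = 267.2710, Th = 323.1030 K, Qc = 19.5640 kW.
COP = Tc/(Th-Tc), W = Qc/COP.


COP = 267.2710 / 55.8320 = 4.7871
W = 19.5640 / 4.7871 = 4.0869 kW

COP = 4.7871, W = 4.0869 kW


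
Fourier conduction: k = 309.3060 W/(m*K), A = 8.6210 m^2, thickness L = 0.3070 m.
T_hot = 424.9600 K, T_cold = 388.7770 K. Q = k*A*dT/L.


dT = 36.1830 K
Q = 309.3060 * 8.6210 * 36.1830 / 0.3070 = 314276.7016 W

314276.7016 W


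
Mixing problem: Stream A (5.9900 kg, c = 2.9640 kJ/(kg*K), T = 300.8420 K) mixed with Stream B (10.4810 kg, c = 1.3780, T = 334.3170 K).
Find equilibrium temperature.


num = 10169.7368
den = 32.1972
Tf = 315.8580 K

315.8580 K


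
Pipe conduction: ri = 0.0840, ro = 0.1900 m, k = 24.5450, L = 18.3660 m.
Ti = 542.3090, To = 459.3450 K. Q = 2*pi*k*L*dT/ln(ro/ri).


dT = 82.9640 K
ln(ro/ri) = 0.8162
Q = 2*pi*24.5450*18.3660*82.9640 / 0.8162 = 287903.3426 W

287903.3426 W


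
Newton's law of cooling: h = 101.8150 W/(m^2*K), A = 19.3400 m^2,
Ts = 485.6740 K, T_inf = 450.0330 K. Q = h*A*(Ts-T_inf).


dT = 35.6410 K
Q = 101.8150 * 19.3400 * 35.6410 = 70180.7679 W

70180.7679 W


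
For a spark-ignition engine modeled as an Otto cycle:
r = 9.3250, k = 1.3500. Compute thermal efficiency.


r^(k-1) = 2.1846
eta = 1 - 1/2.1846 = 0.5423 = 54.2256%

54.2256%


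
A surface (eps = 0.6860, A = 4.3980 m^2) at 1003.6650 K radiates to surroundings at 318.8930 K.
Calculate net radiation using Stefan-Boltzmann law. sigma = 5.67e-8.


T^4 = 1.0147e+12
Tsurr^4 = 1.0341e+10
Q = 0.6860 * 5.67e-8 * 4.3980 * 1.0044e+12 = 171818.0690 W

171818.0690 W


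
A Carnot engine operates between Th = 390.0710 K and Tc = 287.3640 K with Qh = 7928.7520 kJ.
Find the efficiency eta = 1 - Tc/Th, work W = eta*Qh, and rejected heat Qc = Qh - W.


eta = 1 - 287.3640/390.0710 = 0.2633
W = 0.2633 * 7928.7520 = 2087.6669 kJ
Qc = 7928.7520 - 2087.6669 = 5841.0851 kJ

eta = 26.3303%, W = 2087.6669 kJ, Qc = 5841.0851 kJ


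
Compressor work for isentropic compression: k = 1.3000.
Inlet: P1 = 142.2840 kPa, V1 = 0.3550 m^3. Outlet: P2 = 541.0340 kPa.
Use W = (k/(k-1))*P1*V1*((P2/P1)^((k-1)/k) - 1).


(k-1)/k = 0.2308
(P2/P1)^exp = 1.3610
W = 4.3333 * 142.2840 * 0.3550 * (1.3610 - 1) = 79.0184 kJ

79.0184 kJ


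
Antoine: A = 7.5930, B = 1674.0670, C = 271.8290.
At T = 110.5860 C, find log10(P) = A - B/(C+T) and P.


C+T = 382.4150
B/(C+T) = 4.3776
log10(P) = 7.5930 - 4.3776 = 3.2154
P = 10^3.2154 = 1642.0313 mmHg

1642.0313 mmHg


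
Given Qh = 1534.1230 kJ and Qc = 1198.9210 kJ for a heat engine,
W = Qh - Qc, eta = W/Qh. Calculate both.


W = 1534.1230 - 1198.9210 = 335.2020 kJ
eta = 335.2020 / 1534.1230 = 0.2185 = 21.8497%

W = 335.2020 kJ, eta = 21.8497%


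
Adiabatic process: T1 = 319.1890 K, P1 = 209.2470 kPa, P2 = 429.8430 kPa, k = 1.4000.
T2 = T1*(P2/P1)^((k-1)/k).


(k-1)/k = 0.2857
(P2/P1)^exp = 1.2284
T2 = 319.1890 * 1.2284 = 392.0818 K

392.0818 K


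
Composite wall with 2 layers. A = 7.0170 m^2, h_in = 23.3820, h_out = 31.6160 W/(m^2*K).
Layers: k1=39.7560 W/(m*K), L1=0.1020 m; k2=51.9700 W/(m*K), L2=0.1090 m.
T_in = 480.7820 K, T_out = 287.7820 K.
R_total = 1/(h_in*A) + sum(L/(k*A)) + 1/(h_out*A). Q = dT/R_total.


R_conv_in = 1/(23.3820*7.0170) = 0.0061
R_1 = 0.1020/(39.7560*7.0170) = 0.0004
R_2 = 0.1090/(51.9700*7.0170) = 0.0003
R_conv_out = 1/(31.6160*7.0170) = 0.0045
R_total = 0.0113 K/W
Q = 193.0000 / 0.0113 = 17129.6770 W

R_total = 0.0113 K/W, Q = 17129.6770 W


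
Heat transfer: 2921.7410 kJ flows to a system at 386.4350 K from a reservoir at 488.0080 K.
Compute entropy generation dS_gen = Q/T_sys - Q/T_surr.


dS_sys = 2921.7410/386.4350 = 7.5608 kJ/K
dS_surr = -2921.7410/488.0080 = -5.9871 kJ/K
dS_gen = 7.5608 - 5.9871 = 1.5737 kJ/K (irreversible)

dS_gen = 1.5737 kJ/K, irreversible


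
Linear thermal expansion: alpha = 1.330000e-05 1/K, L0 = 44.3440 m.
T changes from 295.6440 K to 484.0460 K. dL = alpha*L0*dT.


dT = 188.4020 K
dL = 1.330000e-05 * 44.3440 * 188.4020 = 0.111115 m
L_final = 44.455115 m

dL = 0.111115 m


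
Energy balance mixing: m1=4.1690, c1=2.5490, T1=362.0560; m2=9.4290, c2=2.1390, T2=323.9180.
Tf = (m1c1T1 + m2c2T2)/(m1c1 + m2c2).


num = 10380.4724
den = 30.7954
Tf = 337.0785 K

337.0785 K


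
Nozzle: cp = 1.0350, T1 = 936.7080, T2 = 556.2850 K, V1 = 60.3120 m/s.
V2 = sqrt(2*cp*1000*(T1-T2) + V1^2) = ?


dT = 380.4230 K
2*cp*1000*dT = 787475.6100
V1^2 = 3637.5373
V2 = sqrt(791113.1473) = 889.4454 m/s

889.4454 m/s


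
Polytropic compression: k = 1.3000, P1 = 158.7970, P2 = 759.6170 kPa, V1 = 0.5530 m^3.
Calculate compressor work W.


(k-1)/k = 0.2308
(P2/P1)^exp = 1.4350
W = 4.3333 * 158.7970 * 0.5530 * (1.4350 - 1) = 165.5484 kJ

165.5484 kJ


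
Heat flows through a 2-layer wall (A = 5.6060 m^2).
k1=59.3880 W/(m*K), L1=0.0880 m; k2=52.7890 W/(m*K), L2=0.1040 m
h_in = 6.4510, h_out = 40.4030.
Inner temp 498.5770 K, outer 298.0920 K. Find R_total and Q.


R_conv_in = 1/(6.4510*5.6060) = 0.0277
R_1 = 0.0880/(59.3880*5.6060) = 0.0003
R_2 = 0.1040/(52.7890*5.6060) = 0.0004
R_conv_out = 1/(40.4030*5.6060) = 0.0044
R_total = 0.0327 K/W
Q = 200.4850 / 0.0327 = 6134.3509 W

R_total = 0.0327 K/W, Q = 6134.3509 W


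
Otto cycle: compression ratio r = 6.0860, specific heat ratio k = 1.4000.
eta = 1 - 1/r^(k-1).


r^(k-1) = 2.0594
eta = 1 - 1/2.0594 = 0.5144 = 51.4413%

51.4413%


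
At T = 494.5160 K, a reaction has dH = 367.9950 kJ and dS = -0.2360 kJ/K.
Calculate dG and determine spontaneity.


T*dS = 494.5160 * -0.2360 = -116.7058 kJ
dG = 367.9950 + 116.7058 = 484.7008 kJ (non-spontaneous)

dG = 484.7008 kJ, non-spontaneous


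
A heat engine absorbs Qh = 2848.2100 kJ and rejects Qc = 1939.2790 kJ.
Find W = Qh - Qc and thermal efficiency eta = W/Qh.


W = 2848.2100 - 1939.2790 = 908.9310 kJ
eta = 908.9310 / 2848.2100 = 0.3191 = 31.9124%

W = 908.9310 kJ, eta = 31.9124%


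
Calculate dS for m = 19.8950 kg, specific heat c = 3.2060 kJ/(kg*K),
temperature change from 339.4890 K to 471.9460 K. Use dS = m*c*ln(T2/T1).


T2/T1 = 1.3902
ln(T2/T1) = 0.3294
dS = 19.8950 * 3.2060 * 0.3294 = 21.0117 kJ/K

21.0117 kJ/K


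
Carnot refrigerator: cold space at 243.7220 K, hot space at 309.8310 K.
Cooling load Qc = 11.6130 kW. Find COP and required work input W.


COP = 243.7220 / 66.1090 = 3.6867
W = 11.6130 / 3.6867 = 3.1500 kW

COP = 3.6867, W = 3.1500 kW


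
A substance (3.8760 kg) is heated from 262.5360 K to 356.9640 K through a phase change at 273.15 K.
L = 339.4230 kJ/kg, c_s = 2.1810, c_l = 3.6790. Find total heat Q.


Q1 (sensible, solid) = 3.8760 * 2.1810 * 10.6140 = 89.7260 kJ
Q2 (latent) = 3.8760 * 339.4230 = 1315.6035 kJ
Q3 (sensible, liquid) = 3.8760 * 3.6790 * 83.8140 = 1195.1712 kJ
Q_total = 2600.5008 kJ

2600.5008 kJ


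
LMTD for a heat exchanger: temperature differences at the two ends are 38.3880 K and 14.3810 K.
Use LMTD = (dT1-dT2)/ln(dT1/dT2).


dT1/dT2 = 2.6694
ln(dT1/dT2) = 0.9818
LMTD = 24.0070 / 0.9818 = 24.4511 K

24.4511 K


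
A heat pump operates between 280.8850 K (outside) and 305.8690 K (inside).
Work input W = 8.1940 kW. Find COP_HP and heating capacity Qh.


COP = 305.8690 / 24.9840 = 12.2426
Qh = 12.2426 * 8.1940 = 100.3158 kW

COP = 12.2426, Qh = 100.3158 kW


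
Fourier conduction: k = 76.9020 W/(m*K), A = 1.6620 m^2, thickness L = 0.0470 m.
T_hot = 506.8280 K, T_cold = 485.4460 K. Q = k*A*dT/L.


dT = 21.3820 K
Q = 76.9020 * 1.6620 * 21.3820 / 0.0470 = 58145.9033 W

58145.9033 W


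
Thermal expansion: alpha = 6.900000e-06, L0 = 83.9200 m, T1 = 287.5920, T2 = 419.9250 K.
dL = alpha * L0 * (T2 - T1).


dT = 132.3330 K
dL = 6.900000e-06 * 83.9200 * 132.3330 = 0.076627 m
L_final = 83.996627 m

dL = 0.076627 m


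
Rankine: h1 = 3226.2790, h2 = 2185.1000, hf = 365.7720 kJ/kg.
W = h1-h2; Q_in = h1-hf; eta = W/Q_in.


W = 1041.1790 kJ/kg
Q_in = 2860.5070 kJ/kg
eta = 0.3640 = 36.3984%

eta = 36.3984%


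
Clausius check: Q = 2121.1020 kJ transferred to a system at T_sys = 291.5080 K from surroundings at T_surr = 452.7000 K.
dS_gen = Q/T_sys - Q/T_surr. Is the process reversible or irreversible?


dS_sys = 2121.1020/291.5080 = 7.2763 kJ/K
dS_surr = -2121.1020/452.7000 = -4.6854 kJ/K
dS_gen = 7.2763 - 4.6854 = 2.5909 kJ/K (irreversible)

dS_gen = 2.5909 kJ/K, irreversible


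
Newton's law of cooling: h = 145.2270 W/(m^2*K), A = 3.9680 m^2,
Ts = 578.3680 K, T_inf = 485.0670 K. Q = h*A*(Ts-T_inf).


dT = 93.3010 K
Q = 145.2270 * 3.9680 * 93.3010 = 53765.7029 W

53765.7029 W


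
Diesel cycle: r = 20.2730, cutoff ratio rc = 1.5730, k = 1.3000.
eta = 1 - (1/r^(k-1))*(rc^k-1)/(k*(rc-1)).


r^(k-1) = 2.4665
rc^k = 1.8020
eta = 0.5635 = 56.3500%

56.3500%


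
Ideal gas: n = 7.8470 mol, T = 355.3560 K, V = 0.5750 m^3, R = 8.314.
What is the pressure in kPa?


P = nRT/V = 7.8470 * 8.314 * 355.3560 / 0.5750
= 23183.4105 / 0.5750 = 40318.9748 Pa = 40.3190 kPa

40.3190 kPa


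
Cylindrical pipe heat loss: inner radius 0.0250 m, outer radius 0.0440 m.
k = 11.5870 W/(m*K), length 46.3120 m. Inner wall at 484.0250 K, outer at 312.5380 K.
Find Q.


dT = 171.4870 K
ln(ro/ri) = 0.5653
Q = 2*pi*11.5870*46.3120*171.4870 / 0.5653 = 1022788.9339 W

1022788.9339 W


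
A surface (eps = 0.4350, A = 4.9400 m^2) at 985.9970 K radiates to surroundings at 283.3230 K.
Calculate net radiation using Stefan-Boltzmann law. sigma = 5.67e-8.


T^4 = 9.4515e+11
Tsurr^4 = 6.4436e+09
Q = 0.4350 * 5.67e-8 * 4.9400 * 9.3871e+11 = 114374.8925 W

114374.8925 W


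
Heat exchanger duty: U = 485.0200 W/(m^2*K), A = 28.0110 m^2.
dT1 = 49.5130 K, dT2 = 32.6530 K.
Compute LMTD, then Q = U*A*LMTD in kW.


LMTD = 40.4998 K
Q = 485.0200 * 28.0110 * 40.4998 = 550225.8091 W = 550.2258 kW

550.2258 kW


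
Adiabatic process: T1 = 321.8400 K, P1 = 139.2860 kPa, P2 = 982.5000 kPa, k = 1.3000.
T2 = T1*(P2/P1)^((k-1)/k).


(k-1)/k = 0.2308
(P2/P1)^exp = 1.5696
T2 = 321.8400 * 1.5696 = 505.1617 K

505.1617 K


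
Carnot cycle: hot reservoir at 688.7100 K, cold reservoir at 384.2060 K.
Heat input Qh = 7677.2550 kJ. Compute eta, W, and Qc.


eta = 1 - 384.2060/688.7100 = 0.4421
W = 0.4421 * 7677.2550 = 3394.3966 kJ
Qc = 7677.2550 - 3394.3966 = 4282.8584 kJ

eta = 44.2137%, W = 3394.3966 kJ, Qc = 4282.8584 kJ


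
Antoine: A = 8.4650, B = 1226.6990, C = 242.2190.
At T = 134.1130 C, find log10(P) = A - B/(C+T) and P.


C+T = 376.3320
B/(C+T) = 3.2596
log10(P) = 8.4650 - 3.2596 = 5.2054
P = 10^5.2054 = 160465.1897 mmHg

160465.1897 mmHg


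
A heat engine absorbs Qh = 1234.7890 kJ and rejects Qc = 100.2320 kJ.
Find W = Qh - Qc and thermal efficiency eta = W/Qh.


W = 1234.7890 - 100.2320 = 1134.5570 kJ
eta = 1134.5570 / 1234.7890 = 0.9188 = 91.8827%

W = 1134.5570 kJ, eta = 91.8827%


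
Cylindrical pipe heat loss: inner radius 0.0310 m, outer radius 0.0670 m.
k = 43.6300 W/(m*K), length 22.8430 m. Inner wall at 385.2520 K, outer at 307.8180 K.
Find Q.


dT = 77.4340 K
ln(ro/ri) = 0.7707
Q = 2*pi*43.6300*22.8430*77.4340 / 0.7707 = 629160.5812 W

629160.5812 W


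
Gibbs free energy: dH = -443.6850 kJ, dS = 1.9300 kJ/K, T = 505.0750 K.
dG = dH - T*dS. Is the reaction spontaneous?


T*dS = 505.0750 * 1.9300 = 974.7947 kJ
dG = -443.6850 - 974.7947 = -1418.4797 kJ (spontaneous)

dG = -1418.4797 kJ, spontaneous


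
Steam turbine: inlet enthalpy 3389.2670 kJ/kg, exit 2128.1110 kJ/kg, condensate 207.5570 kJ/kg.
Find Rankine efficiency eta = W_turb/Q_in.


W = 1261.1560 kJ/kg
Q_in = 3181.7100 kJ/kg
eta = 0.3964 = 39.6377%

eta = 39.6377%


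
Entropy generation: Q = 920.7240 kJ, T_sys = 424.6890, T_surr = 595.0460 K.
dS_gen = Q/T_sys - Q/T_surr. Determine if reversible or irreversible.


dS_sys = 920.7240/424.6890 = 2.1680 kJ/K
dS_surr = -920.7240/595.0460 = -1.5473 kJ/K
dS_gen = 2.1680 - 1.5473 = 0.6207 kJ/K (irreversible)

dS_gen = 0.6207 kJ/K, irreversible


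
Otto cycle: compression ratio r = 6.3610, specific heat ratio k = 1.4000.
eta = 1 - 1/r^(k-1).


r^(k-1) = 2.0961
eta = 1 - 1/2.0961 = 0.5229 = 52.2922%

52.2922%


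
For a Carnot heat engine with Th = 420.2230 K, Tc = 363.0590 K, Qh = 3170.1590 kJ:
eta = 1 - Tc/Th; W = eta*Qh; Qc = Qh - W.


eta = 1 - 363.0590/420.2230 = 0.1360
W = 0.1360 * 3170.1590 = 431.2448 kJ
Qc = 3170.1590 - 431.2448 = 2738.9142 kJ

eta = 13.6033%, W = 431.2448 kJ, Qc = 2738.9142 kJ


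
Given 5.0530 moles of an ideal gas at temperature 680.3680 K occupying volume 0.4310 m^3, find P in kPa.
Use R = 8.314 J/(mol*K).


P = nRT/V = 5.0530 * 8.314 * 680.3680 / 0.4310
= 28582.6965 / 0.4310 = 66317.1612 Pa = 66.3172 kPa

66.3172 kPa


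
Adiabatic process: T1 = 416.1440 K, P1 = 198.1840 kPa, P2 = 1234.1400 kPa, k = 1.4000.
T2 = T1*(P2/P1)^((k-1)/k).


(k-1)/k = 0.2857
(P2/P1)^exp = 1.6863
T2 = 416.1440 * 1.6863 = 701.7547 K

701.7547 K


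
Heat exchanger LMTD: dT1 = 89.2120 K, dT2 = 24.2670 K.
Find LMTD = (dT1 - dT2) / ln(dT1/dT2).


dT1/dT2 = 3.6763
ln(dT1/dT2) = 1.3019
LMTD = 64.9450 / 1.3019 = 49.8849 K

49.8849 K


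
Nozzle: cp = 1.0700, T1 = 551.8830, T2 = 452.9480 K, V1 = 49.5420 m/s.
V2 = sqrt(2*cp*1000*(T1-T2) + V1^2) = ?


dT = 98.9350 K
2*cp*1000*dT = 211720.9000
V1^2 = 2454.4098
V2 = sqrt(214175.3098) = 462.7908 m/s

462.7908 m/s


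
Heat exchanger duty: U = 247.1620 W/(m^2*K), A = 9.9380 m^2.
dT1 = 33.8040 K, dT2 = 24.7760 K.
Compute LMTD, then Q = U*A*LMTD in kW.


LMTD = 29.0566 K
Q = 247.1620 * 9.9380 * 29.0566 = 71371.6643 W = 71.3717 kW

71.3717 kW


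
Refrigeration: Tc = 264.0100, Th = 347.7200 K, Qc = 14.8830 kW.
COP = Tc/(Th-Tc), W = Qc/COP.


COP = 264.0100 / 83.7100 = 3.1539
W = 14.8830 / 3.1539 = 4.7190 kW

COP = 3.1539, W = 4.7190 kW


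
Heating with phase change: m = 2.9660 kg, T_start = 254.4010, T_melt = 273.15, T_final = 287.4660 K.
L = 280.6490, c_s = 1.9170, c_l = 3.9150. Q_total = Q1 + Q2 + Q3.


Q1 (sensible, solid) = 2.9660 * 1.9170 * 18.7490 = 106.6035 kJ
Q2 (latent) = 2.9660 * 280.6490 = 832.4049 kJ
Q3 (sensible, liquid) = 2.9660 * 3.9150 * 14.3160 = 166.2358 kJ
Q_total = 1105.2442 kJ

1105.2442 kJ


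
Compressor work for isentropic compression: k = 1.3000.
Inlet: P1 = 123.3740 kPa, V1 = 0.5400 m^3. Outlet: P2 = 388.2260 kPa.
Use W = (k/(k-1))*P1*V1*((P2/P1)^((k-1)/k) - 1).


(k-1)/k = 0.2308
(P2/P1)^exp = 1.3028
W = 4.3333 * 123.3740 * 0.5400 * (1.3028 - 1) = 87.4284 kJ

87.4284 kJ


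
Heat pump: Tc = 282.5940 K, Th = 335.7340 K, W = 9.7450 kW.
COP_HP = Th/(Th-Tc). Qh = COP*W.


COP = 335.7340 / 53.1400 = 6.3179
Qh = 6.3179 * 9.7450 = 61.5681 kW

COP = 6.3179, Qh = 61.5681 kW


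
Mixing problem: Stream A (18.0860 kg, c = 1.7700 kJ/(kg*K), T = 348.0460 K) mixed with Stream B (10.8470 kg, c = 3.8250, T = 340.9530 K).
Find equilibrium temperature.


num = 25287.7884
den = 73.5020
Tf = 344.0422 K

344.0422 K


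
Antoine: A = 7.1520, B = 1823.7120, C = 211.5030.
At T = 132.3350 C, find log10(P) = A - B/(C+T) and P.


C+T = 343.8380
B/(C+T) = 5.3040
log10(P) = 7.1520 - 5.3040 = 1.8480
P = 10^1.8480 = 70.4715 mmHg

70.4715 mmHg


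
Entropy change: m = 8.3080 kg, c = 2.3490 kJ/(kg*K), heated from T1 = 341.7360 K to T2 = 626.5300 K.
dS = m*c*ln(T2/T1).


T2/T1 = 1.8334
ln(T2/T1) = 0.6062
dS = 8.3080 * 2.3490 * 0.6062 = 11.8295 kJ/K

11.8295 kJ/K


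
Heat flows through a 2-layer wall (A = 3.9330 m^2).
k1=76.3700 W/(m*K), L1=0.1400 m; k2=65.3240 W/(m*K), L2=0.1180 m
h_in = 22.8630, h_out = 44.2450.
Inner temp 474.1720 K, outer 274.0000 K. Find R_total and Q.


R_conv_in = 1/(22.8630*3.9330) = 0.0111
R_1 = 0.1400/(76.3700*3.9330) = 0.0005
R_2 = 0.1180/(65.3240*3.9330) = 0.0005
R_conv_out = 1/(44.2450*3.9330) = 0.0057
R_total = 0.0178 K/W
Q = 200.1720 / 0.0178 = 11250.0570 W

R_total = 0.0178 K/W, Q = 11250.0570 W


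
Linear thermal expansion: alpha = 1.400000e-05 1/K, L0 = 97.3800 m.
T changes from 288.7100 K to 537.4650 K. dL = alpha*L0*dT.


dT = 248.7550 K
dL = 1.400000e-05 * 97.3800 * 248.7550 = 0.339133 m
L_final = 97.719133 m

dL = 0.339133 m


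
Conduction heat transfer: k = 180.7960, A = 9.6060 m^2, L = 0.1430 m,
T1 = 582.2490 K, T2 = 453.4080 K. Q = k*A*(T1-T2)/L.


dT = 128.8410 K
Q = 180.7960 * 9.6060 * 128.8410 / 0.1430 = 1564766.1749 W

1564766.1749 W


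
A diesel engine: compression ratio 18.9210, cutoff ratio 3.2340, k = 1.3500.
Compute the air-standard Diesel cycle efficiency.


r^(k-1) = 2.7985
rc^k = 4.8770
eta = 0.5406 = 54.0650%

54.0650%


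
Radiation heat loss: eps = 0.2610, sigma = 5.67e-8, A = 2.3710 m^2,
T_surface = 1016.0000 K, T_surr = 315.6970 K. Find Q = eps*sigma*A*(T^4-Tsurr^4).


T^4 = 1.0656e+12
Tsurr^4 = 9.9330e+09
Q = 0.2610 * 5.67e-8 * 2.3710 * 1.0556e+12 = 37039.2761 W

37039.2761 W


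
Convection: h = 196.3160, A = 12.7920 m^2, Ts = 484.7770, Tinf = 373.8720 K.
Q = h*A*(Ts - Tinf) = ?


dT = 110.9050 K
Q = 196.3160 * 12.7920 * 110.9050 = 278512.8731 W

278512.8731 W


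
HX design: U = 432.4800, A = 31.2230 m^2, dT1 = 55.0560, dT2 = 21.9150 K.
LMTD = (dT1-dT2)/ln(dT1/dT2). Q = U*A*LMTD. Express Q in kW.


LMTD = 35.9767 K
Q = 432.4800 * 31.2230 * 35.9767 = 485805.0157 W = 485.8050 kW

485.8050 kW


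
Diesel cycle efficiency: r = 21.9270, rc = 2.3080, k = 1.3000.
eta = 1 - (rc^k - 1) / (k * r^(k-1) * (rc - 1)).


r^(k-1) = 2.5252
rc^k = 2.9662
eta = 0.5421 = 54.2077%

54.2077%


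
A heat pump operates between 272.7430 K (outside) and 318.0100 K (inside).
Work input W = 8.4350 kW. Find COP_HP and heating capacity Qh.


COP = 318.0100 / 45.2670 = 7.0252
Qh = 7.0252 * 8.4350 = 59.2576 kW

COP = 7.0252, Qh = 59.2576 kW


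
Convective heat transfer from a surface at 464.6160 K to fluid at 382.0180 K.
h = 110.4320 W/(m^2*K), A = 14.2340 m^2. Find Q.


dT = 82.5980 K
Q = 110.4320 * 14.2340 * 82.5980 = 129834.8949 W

129834.8949 W


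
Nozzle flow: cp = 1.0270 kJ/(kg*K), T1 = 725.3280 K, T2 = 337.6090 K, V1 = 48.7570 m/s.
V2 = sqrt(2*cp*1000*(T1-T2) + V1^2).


dT = 387.7190 K
2*cp*1000*dT = 796374.8260
V1^2 = 2377.2450
V2 = sqrt(798752.0710) = 893.7293 m/s

893.7293 m/s


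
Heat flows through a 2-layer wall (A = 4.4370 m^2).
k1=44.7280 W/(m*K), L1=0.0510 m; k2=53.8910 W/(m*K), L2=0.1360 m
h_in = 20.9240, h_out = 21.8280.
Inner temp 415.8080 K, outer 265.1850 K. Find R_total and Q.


R_conv_in = 1/(20.9240*4.4370) = 0.0108
R_1 = 0.0510/(44.7280*4.4370) = 0.0003
R_2 = 0.1360/(53.8910*4.4370) = 0.0006
R_conv_out = 1/(21.8280*4.4370) = 0.0103
R_total = 0.0219 K/W
Q = 150.6230 / 0.0219 = 6870.8144 W

R_total = 0.0219 K/W, Q = 6870.8144 W


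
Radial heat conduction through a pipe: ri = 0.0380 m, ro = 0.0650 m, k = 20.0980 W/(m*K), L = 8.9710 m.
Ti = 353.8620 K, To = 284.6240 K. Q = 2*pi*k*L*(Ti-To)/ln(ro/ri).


dT = 69.2380 K
ln(ro/ri) = 0.5368
Q = 2*pi*20.0980*8.9710*69.2380 / 0.5368 = 146118.3219 W

146118.3219 W


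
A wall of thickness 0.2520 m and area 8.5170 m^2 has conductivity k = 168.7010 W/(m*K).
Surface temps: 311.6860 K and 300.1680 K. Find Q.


dT = 11.5180 K
Q = 168.7010 * 8.5170 * 11.5180 / 0.2520 = 65672.0900 W

65672.0900 W


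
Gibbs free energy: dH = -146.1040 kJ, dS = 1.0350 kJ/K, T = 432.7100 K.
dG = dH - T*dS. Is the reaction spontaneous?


T*dS = 432.7100 * 1.0350 = 447.8548 kJ
dG = -146.1040 - 447.8548 = -593.9588 kJ (spontaneous)

dG = -593.9588 kJ, spontaneous


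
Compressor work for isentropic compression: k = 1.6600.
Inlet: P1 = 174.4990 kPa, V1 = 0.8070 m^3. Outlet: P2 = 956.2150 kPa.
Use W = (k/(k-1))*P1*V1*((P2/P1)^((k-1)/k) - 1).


(k-1)/k = 0.3976
(P2/P1)^exp = 1.9666
W = 2.5152 * 174.4990 * 0.8070 * (1.9666 - 1) = 342.3698 kJ

342.3698 kJ


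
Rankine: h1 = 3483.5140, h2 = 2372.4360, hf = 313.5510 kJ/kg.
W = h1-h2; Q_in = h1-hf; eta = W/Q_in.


W = 1111.0780 kJ/kg
Q_in = 3169.9630 kJ/kg
eta = 0.3505 = 35.0502%

eta = 35.0502%


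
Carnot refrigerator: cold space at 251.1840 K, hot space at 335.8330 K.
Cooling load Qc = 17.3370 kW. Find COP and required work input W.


COP = 251.1840 / 84.6490 = 2.9674
W = 17.3370 / 2.9674 = 5.8426 kW

COP = 2.9674, W = 5.8426 kW


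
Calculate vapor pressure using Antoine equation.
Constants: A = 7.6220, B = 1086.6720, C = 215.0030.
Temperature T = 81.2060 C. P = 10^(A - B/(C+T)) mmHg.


C+T = 296.2090
B/(C+T) = 3.6686
log10(P) = 7.6220 - 3.6686 = 3.9534
P = 10^3.9534 = 8982.5809 mmHg

8982.5809 mmHg


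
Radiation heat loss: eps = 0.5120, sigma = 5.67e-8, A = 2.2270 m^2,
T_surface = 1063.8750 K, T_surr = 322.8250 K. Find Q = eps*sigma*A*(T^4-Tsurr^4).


T^4 = 1.2810e+12
Tsurr^4 = 1.0861e+10
Q = 0.5120 * 5.67e-8 * 2.2270 * 1.2702e+12 = 82117.9117 W

82117.9117 W


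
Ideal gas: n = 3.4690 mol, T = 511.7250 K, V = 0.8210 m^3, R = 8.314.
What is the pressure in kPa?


P = nRT/V = 3.4690 * 8.314 * 511.7250 / 0.8210
= 14758.7968 / 0.8210 = 17976.6100 Pa = 17.9766 kPa

17.9766 kPa


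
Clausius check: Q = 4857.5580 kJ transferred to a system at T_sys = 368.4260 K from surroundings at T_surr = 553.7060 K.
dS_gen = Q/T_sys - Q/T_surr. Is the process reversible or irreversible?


dS_sys = 4857.5580/368.4260 = 13.1846 kJ/K
dS_surr = -4857.5580/553.7060 = -8.7728 kJ/K
dS_gen = 13.1846 - 8.7728 = 4.4118 kJ/K (irreversible)

dS_gen = 4.4118 kJ/K, irreversible


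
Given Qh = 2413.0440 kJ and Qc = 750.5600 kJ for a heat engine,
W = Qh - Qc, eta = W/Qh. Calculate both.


W = 2413.0440 - 750.5600 = 1662.4840 kJ
eta = 1662.4840 / 2413.0440 = 0.6890 = 68.8957%

W = 1662.4840 kJ, eta = 68.8957%


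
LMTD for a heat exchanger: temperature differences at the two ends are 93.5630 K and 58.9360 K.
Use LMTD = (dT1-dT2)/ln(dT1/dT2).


dT1/dT2 = 1.5875
ln(dT1/dT2) = 0.4622
LMTD = 34.6270 / 0.4622 = 74.9206 K

74.9206 K


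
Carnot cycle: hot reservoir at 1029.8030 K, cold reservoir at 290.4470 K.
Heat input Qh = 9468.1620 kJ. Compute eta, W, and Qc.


eta = 1 - 290.4470/1029.8030 = 0.7180
W = 0.7180 * 9468.1620 = 6797.7491 kJ
Qc = 9468.1620 - 6797.7491 = 2670.4129 kJ

eta = 71.7959%, W = 6797.7491 kJ, Qc = 2670.4129 kJ


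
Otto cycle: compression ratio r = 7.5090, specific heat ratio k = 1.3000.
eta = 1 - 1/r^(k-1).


r^(k-1) = 1.8309
eta = 1 - 1/1.8309 = 0.4538 = 45.3833%

45.3833%


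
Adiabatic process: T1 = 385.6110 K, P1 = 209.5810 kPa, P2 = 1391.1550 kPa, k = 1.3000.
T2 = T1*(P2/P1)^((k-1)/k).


(k-1)/k = 0.2308
(P2/P1)^exp = 1.5477
T2 = 385.6110 * 1.5477 = 596.8252 K

596.8252 K


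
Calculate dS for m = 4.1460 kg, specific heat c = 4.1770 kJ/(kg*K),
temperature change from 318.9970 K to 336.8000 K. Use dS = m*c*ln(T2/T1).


T2/T1 = 1.0558
ln(T2/T1) = 0.0543
dS = 4.1460 * 4.1770 * 0.0543 = 0.9405 kJ/K

0.9405 kJ/K


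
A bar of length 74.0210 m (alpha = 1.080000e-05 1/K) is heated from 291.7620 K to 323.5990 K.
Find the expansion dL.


dT = 31.8370 K
dL = 1.080000e-05 * 74.0210 * 31.8370 = 0.025451 m
L_final = 74.046451 m

dL = 0.025451 m


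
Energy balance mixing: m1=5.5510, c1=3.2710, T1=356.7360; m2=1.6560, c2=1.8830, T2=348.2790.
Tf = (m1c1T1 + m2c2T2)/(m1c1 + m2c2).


num = 7563.3904
den = 21.2756
Tf = 355.4965 K

355.4965 K


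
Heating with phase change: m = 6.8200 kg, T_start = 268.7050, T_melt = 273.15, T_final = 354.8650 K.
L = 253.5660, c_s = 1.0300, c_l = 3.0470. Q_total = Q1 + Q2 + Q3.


Q1 (sensible, solid) = 6.8200 * 1.0300 * 4.4450 = 31.2243 kJ
Q2 (latent) = 6.8200 * 253.5660 = 1729.3201 kJ
Q3 (sensible, liquid) = 6.8200 * 3.0470 * 81.7150 = 1698.0818 kJ
Q_total = 3458.6263 kJ

3458.6263 kJ


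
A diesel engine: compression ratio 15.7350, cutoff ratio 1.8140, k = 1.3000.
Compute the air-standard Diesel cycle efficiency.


r^(k-1) = 2.2859
rc^k = 2.1688
eta = 0.5168 = 51.6798%

51.6798%


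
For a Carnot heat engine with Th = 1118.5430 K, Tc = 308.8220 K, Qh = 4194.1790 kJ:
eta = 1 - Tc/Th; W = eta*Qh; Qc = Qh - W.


eta = 1 - 308.8220/1118.5430 = 0.7239
W = 0.7239 * 4194.1790 = 3036.1951 kJ
Qc = 4194.1790 - 3036.1951 = 1157.9839 kJ

eta = 72.3907%, W = 3036.1951 kJ, Qc = 1157.9839 kJ


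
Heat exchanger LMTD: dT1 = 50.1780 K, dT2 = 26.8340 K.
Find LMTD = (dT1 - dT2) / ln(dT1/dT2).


dT1/dT2 = 1.8699
ln(dT1/dT2) = 0.6259
LMTD = 23.3440 / 0.6259 = 37.2963 K

37.2963 K


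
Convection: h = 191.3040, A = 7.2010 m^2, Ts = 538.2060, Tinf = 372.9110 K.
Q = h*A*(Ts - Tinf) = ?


dT = 165.2950 K
Q = 191.3040 * 7.2010 * 165.2950 = 227707.1033 W

227707.1033 W


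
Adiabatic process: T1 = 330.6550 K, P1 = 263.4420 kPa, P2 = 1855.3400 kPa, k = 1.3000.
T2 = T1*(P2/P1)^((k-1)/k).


(k-1)/k = 0.2308
(P2/P1)^exp = 1.5690
T2 = 330.6550 * 1.5690 = 518.8085 K

518.8085 K


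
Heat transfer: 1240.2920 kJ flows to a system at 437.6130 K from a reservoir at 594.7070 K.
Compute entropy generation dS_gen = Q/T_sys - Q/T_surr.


dS_sys = 1240.2920/437.6130 = 2.8342 kJ/K
dS_surr = -1240.2920/594.7070 = -2.0856 kJ/K
dS_gen = 2.8342 - 2.0856 = 0.7487 kJ/K (irreversible)

dS_gen = 0.7487 kJ/K, irreversible


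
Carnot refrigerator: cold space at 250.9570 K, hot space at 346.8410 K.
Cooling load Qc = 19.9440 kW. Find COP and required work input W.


COP = 250.9570 / 95.8840 = 2.6173
W = 19.9440 / 2.6173 = 7.6201 kW

COP = 2.6173, W = 7.6201 kW


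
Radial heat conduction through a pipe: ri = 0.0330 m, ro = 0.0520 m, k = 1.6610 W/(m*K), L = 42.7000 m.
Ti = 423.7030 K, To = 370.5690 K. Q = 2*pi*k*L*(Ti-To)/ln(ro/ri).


dT = 53.1340 K
ln(ro/ri) = 0.4547
Q = 2*pi*1.6610*42.7000*53.1340 / 0.4547 = 52070.3384 W

52070.3384 W


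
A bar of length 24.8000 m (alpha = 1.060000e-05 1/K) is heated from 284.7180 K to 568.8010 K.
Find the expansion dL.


dT = 284.0830 K
dL = 1.060000e-05 * 24.8000 * 284.0830 = 0.074680 m
L_final = 24.874680 m

dL = 0.074680 m


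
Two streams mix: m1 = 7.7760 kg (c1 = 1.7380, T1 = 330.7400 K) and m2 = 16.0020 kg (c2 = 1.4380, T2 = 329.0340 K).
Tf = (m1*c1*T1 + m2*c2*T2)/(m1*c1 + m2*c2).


num = 12041.2085
den = 36.5256
Tf = 329.6652 K

329.6652 K


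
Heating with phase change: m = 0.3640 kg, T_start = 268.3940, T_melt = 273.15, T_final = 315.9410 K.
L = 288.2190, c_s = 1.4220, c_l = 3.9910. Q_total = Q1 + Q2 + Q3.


Q1 (sensible, solid) = 0.3640 * 1.4220 * 4.7560 = 2.4617 kJ
Q2 (latent) = 0.3640 * 288.2190 = 104.9117 kJ
Q3 (sensible, liquid) = 0.3640 * 3.9910 * 42.7910 = 62.1635 kJ
Q_total = 169.5370 kJ

169.5370 kJ


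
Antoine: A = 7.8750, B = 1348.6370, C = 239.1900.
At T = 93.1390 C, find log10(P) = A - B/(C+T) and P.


C+T = 332.3290
B/(C+T) = 4.0581
log10(P) = 7.8750 - 4.0581 = 3.8169
P = 10^3.8169 = 6559.3655 mmHg

6559.3655 mmHg


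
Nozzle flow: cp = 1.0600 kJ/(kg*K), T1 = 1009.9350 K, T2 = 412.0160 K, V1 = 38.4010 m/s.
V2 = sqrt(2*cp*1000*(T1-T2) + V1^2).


dT = 597.9190 K
2*cp*1000*dT = 1267588.2800
V1^2 = 1474.6368
V2 = sqrt(1269062.9168) = 1126.5269 m/s

1126.5269 m/s


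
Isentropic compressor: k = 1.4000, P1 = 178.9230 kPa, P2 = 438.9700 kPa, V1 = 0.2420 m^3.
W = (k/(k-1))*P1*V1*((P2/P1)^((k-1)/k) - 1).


(k-1)/k = 0.2857
(P2/P1)^exp = 1.2923
W = 3.5000 * 178.9230 * 0.2420 * (1.2923 - 1) = 44.2970 kJ

44.2970 kJ


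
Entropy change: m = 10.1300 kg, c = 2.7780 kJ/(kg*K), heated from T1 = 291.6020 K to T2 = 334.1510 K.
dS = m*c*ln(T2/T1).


T2/T1 = 1.1459
ln(T2/T1) = 0.1362
dS = 10.1300 * 2.7780 * 0.1362 = 3.8329 kJ/K

3.8329 kJ/K


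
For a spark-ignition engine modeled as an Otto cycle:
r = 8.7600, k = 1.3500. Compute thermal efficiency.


r^(k-1) = 2.1374
eta = 1 - 1/2.1374 = 0.5321 = 53.2132%

53.2132%


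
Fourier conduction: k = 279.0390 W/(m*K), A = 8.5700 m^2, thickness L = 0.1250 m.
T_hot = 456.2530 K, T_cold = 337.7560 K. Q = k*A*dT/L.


dT = 118.4970 K
Q = 279.0390 * 8.5700 * 118.4970 / 0.1250 = 2266955.8973 W

2266955.8973 W


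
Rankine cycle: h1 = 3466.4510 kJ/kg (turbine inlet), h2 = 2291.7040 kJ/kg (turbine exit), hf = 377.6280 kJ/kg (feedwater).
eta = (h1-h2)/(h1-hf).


W = 1174.7470 kJ/kg
Q_in = 3088.8230 kJ/kg
eta = 0.3803 = 38.0322%

eta = 38.0322%


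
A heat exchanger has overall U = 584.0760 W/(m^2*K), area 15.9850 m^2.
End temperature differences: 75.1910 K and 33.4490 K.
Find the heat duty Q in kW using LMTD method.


LMTD = 51.5327 K
Q = 584.0760 * 15.9850 * 51.5327 = 481132.9071 W = 481.1329 kW

481.1329 kW


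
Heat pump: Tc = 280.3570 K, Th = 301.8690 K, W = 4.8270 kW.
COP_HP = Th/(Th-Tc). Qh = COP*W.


COP = 301.8690 / 21.5120 = 14.0326
Qh = 14.0326 * 4.8270 = 67.7353 kW

COP = 14.0326, Qh = 67.7353 kW


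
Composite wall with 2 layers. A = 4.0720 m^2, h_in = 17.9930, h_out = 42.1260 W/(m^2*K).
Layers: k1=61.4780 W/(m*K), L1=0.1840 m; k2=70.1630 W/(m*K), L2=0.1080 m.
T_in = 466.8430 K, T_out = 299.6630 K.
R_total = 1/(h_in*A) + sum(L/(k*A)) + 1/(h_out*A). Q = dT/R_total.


R_conv_in = 1/(17.9930*4.0720) = 0.0136
R_1 = 0.1840/(61.4780*4.0720) = 0.0007
R_2 = 0.1080/(70.1630*4.0720) = 0.0004
R_conv_out = 1/(42.1260*4.0720) = 0.0058
R_total = 0.0206 K/W
Q = 167.1800 / 0.0206 = 8118.9708 W

R_total = 0.0206 K/W, Q = 8118.9708 W


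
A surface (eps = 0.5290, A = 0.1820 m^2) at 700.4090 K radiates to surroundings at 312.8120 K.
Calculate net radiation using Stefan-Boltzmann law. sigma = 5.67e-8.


T^4 = 2.4066e+11
Tsurr^4 = 9.5749e+09
Q = 0.5290 * 5.67e-8 * 0.1820 * 2.3109e+11 = 1261.4939 W

1261.4939 W


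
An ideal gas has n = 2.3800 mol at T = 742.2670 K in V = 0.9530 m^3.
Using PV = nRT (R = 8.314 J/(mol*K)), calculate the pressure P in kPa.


P = nRT/V = 2.3800 * 8.314 * 742.2670 / 0.9530
= 14687.4747 / 0.9530 = 15411.8307 Pa = 15.4118 kPa

15.4118 kPa


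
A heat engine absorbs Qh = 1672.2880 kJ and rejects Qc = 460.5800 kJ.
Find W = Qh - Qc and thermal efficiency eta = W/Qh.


W = 1672.2880 - 460.5800 = 1211.7080 kJ
eta = 1211.7080 / 1672.2880 = 0.7246 = 72.4581%

W = 1211.7080 kJ, eta = 72.4581%


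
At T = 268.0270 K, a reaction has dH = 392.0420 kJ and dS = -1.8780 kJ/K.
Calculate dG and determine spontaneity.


T*dS = 268.0270 * -1.8780 = -503.3547 kJ
dG = 392.0420 + 503.3547 = 895.3967 kJ (non-spontaneous)

dG = 895.3967 kJ, non-spontaneous


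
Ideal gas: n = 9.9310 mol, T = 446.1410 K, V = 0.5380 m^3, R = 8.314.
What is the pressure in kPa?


P = nRT/V = 9.9310 * 8.314 * 446.1410 / 0.5380
= 36836.2268 / 0.5380 = 68468.8231 Pa = 68.4688 kPa

68.4688 kPa


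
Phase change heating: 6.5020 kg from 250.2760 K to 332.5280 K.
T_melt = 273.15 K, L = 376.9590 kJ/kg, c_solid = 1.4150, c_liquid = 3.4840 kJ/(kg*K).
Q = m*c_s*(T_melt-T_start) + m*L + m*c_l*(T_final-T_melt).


Q1 (sensible, solid) = 6.5020 * 1.4150 * 22.8740 = 210.4483 kJ
Q2 (latent) = 6.5020 * 376.9590 = 2450.9874 kJ
Q3 (sensible, liquid) = 6.5020 * 3.4840 * 59.3780 = 1345.0879 kJ
Q_total = 4006.5237 kJ

4006.5237 kJ


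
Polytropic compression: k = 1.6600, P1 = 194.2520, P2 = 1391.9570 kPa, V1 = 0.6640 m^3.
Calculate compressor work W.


(k-1)/k = 0.3976
(P2/P1)^exp = 2.1880
W = 2.5152 * 194.2520 * 0.6640 * (2.1880 - 1) = 385.3956 kJ

385.3956 kJ


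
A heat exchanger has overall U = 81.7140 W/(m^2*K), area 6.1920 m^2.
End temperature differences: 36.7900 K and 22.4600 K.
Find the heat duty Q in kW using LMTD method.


LMTD = 29.0381 K
Q = 81.7140 * 6.1920 * 29.0381 = 14692.4813 W = 14.6925 kW

14.6925 kW


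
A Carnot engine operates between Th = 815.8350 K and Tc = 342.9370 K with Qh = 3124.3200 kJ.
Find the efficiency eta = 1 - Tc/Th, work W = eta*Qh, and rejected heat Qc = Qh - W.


eta = 1 - 342.9370/815.8350 = 0.5796
W = 0.5796 * 3124.3200 = 1811.0092 kJ
Qc = 3124.3200 - 1811.0092 = 1313.3108 kJ

eta = 57.9649%, W = 1811.0092 kJ, Qc = 1313.3108 kJ


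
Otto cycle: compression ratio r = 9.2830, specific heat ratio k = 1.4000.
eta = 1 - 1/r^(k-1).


r^(k-1) = 2.4382
eta = 1 - 1/2.4382 = 0.5899 = 58.9867%

58.9867%


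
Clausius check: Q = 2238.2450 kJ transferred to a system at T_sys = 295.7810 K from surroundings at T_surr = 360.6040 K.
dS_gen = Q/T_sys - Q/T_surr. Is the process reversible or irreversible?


dS_sys = 2238.2450/295.7810 = 7.5672 kJ/K
dS_surr = -2238.2450/360.6040 = -6.2069 kJ/K
dS_gen = 7.5672 - 6.2069 = 1.3603 kJ/K (irreversible)

dS_gen = 1.3603 kJ/K, irreversible


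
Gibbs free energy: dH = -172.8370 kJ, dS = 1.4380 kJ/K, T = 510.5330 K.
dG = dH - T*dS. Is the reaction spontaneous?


T*dS = 510.5330 * 1.4380 = 734.1465 kJ
dG = -172.8370 - 734.1465 = -906.9835 kJ (spontaneous)

dG = -906.9835 kJ, spontaneous


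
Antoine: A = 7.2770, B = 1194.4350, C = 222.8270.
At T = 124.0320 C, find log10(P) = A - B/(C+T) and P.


C+T = 346.8590
B/(C+T) = 3.4436
log10(P) = 7.2770 - 3.4436 = 3.8334
P = 10^3.8334 = 6814.3580 mmHg

6814.3580 mmHg


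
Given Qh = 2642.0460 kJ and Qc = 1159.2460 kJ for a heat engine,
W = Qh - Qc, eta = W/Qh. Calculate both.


W = 2642.0460 - 1159.2460 = 1482.8000 kJ
eta = 1482.8000 / 2642.0460 = 0.5612 = 56.1232%

W = 1482.8000 kJ, eta = 56.1232%


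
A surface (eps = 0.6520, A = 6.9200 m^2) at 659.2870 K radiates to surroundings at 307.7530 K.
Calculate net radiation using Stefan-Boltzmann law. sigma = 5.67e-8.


T^4 = 1.8893e+11
Tsurr^4 = 8.9703e+09
Q = 0.6520 * 5.67e-8 * 6.9200 * 1.7996e+11 = 46037.1977 W

46037.1977 W


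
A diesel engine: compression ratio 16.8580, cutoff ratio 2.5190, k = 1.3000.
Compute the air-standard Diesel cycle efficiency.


r^(k-1) = 2.3337
rc^k = 3.3235
eta = 0.4958 = 49.5802%

49.5802%


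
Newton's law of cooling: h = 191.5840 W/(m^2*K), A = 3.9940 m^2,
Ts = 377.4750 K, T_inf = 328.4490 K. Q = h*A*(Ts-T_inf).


dT = 49.0260 K
Q = 191.5840 * 3.9940 * 49.0260 = 37514.0332 W

37514.0332 W


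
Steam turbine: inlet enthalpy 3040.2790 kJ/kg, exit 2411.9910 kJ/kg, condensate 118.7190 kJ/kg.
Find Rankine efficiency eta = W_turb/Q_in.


W = 628.2880 kJ/kg
Q_in = 2921.5600 kJ/kg
eta = 0.2151 = 21.5052%

eta = 21.5052%


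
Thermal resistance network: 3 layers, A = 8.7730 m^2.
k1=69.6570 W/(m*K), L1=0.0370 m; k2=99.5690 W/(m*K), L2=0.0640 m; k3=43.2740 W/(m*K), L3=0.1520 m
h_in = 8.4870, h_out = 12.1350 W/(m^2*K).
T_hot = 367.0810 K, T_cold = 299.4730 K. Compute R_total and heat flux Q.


R_conv_in = 1/(8.4870*8.7730) = 0.0134
R_1 = 0.0370/(69.6570*8.7730) = 6.0546e-05
R_2 = 0.0640/(99.5690*8.7730) = 7.3267e-05
R_3 = 0.1520/(43.2740*8.7730) = 0.0004
R_conv_out = 1/(12.1350*8.7730) = 0.0094
R_total = 0.0234 K/W
Q = 67.6080 / 0.0234 = 2894.4225 W

R_total = 0.0234 K/W, Q = 2894.4225 W


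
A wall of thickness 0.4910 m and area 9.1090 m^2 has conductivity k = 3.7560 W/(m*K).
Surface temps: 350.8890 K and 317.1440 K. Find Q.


dT = 33.7450 K
Q = 3.7560 * 9.1090 * 33.7450 / 0.4910 = 2351.3876 W

2351.3876 W


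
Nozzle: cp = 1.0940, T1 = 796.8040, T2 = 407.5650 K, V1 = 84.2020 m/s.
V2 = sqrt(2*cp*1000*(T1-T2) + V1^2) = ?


dT = 389.2390 K
2*cp*1000*dT = 851654.9320
V1^2 = 7089.9768
V2 = sqrt(858744.9088) = 926.6849 m/s

926.6849 m/s


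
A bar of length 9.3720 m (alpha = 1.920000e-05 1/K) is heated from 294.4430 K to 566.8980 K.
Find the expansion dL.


dT = 272.4550 K
dL = 1.920000e-05 * 9.3720 * 272.4550 = 0.049026 m
L_final = 9.421026 m

dL = 0.049026 m


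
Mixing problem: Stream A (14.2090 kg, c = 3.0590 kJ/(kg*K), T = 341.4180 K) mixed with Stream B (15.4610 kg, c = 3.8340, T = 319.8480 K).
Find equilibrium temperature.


num = 33799.6279
den = 102.7428
Tf = 328.9732 K

328.9732 K


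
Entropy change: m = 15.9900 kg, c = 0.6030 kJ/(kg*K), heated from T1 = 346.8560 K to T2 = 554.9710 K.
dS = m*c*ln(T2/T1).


T2/T1 = 1.6000
ln(T2/T1) = 0.4700
dS = 15.9900 * 0.6030 * 0.4700 = 4.5318 kJ/K

4.5318 kJ/K


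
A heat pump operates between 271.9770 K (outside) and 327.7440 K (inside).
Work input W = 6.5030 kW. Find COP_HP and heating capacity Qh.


COP = 327.7440 / 55.7670 = 5.8770
Qh = 5.8770 * 6.5030 = 38.2183 kW

COP = 5.8770, Qh = 38.2183 kW


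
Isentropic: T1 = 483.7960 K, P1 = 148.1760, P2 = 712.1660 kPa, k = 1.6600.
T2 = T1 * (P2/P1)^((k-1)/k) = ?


(k-1)/k = 0.3976
(P2/P1)^exp = 1.8667
T2 = 483.7960 * 1.8667 = 903.1101 K

903.1101 K


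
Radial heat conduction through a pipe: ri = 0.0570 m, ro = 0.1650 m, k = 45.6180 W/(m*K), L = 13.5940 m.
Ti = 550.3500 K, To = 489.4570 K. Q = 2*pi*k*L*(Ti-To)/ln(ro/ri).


dT = 60.8930 K
ln(ro/ri) = 1.0629
Q = 2*pi*45.6180*13.5940*60.8930 / 1.0629 = 223223.9074 W

223223.9074 W


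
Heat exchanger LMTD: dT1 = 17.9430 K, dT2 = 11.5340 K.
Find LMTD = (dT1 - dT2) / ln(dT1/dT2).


dT1/dT2 = 1.5557
ln(dT1/dT2) = 0.4419
LMTD = 6.4090 / 0.4419 = 14.5033 K

14.5033 K


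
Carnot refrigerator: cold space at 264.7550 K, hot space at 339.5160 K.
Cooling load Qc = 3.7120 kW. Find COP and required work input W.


COP = 264.7550 / 74.7610 = 3.5414
W = 3.7120 / 3.5414 = 1.0482 kW

COP = 3.5414, W = 1.0482 kW


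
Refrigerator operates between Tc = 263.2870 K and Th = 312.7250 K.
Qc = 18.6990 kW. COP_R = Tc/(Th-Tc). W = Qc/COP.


COP = 263.2870 / 49.4380 = 5.3256
W = 18.6990 / 5.3256 = 3.5112 kW

COP = 5.3256, W = 3.5112 kW


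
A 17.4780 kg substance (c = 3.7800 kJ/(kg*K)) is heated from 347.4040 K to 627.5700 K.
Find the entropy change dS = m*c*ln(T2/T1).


T2/T1 = 1.8065
ln(T2/T1) = 0.5914
dS = 17.4780 * 3.7800 * 0.5914 = 39.0697 kJ/K

39.0697 kJ/K


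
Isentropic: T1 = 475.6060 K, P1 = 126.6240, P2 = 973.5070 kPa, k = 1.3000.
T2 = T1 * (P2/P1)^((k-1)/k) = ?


(k-1)/k = 0.2308
(P2/P1)^exp = 1.6011
T2 = 475.6060 * 1.6011 = 761.4967 K

761.4967 K


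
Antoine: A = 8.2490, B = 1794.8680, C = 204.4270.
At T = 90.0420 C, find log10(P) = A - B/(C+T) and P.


C+T = 294.4690
B/(C+T) = 6.0953
log10(P) = 8.2490 - 6.0953 = 2.1537
P = 10^2.1537 = 142.4722 mmHg

142.4722 mmHg


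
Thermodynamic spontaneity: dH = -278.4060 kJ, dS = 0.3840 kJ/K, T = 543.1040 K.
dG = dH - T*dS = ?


T*dS = 543.1040 * 0.3840 = 208.5519 kJ
dG = -278.4060 - 208.5519 = -486.9579 kJ (spontaneous)

dG = -486.9579 kJ, spontaneous


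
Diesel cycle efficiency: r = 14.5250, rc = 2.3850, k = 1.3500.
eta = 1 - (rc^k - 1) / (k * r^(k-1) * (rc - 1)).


r^(k-1) = 2.5512
rc^k = 3.2330
eta = 0.5319 = 53.1866%

53.1866%


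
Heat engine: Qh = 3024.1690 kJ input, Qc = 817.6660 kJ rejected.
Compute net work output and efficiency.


W = 3024.1690 - 817.6660 = 2206.5030 kJ
eta = 2206.5030 / 3024.1690 = 0.7296 = 72.9623%

W = 2206.5030 kJ, eta = 72.9623%


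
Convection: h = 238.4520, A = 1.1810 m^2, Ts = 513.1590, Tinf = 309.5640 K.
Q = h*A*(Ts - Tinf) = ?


dT = 203.5950 K
Q = 238.4520 * 1.1810 * 203.5950 = 57334.7569 W

57334.7569 W


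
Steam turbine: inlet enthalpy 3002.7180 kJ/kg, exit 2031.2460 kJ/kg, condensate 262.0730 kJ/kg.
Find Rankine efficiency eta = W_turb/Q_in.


W = 971.4720 kJ/kg
Q_in = 2740.6450 kJ/kg
eta = 0.3545 = 35.4468%

eta = 35.4468%


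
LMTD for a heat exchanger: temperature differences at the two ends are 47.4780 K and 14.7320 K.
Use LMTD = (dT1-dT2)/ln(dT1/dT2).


dT1/dT2 = 3.2228
ln(dT1/dT2) = 1.1702
LMTD = 32.7460 / 1.1702 = 27.9822 K

27.9822 K


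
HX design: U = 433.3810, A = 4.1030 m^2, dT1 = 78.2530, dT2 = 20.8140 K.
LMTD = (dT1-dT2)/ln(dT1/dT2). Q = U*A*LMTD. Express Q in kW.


LMTD = 43.3724 K
Q = 433.3810 * 4.1030 * 43.3724 = 77123.1715 W = 77.1232 kW

77.1232 kW


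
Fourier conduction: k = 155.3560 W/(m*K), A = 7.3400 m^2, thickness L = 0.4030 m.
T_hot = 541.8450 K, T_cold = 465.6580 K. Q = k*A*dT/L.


dT = 76.1870 K
Q = 155.3560 * 7.3400 * 76.1870 / 0.4030 = 215575.7558 W

215575.7558 W


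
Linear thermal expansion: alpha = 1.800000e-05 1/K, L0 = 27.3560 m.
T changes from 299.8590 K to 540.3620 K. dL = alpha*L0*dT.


dT = 240.5030 K
dL = 1.800000e-05 * 27.3560 * 240.5030 = 0.118426 m
L_final = 27.474426 m

dL = 0.118426 m


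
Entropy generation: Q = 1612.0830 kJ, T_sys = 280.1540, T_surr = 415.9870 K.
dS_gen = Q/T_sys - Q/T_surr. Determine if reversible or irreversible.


dS_sys = 1612.0830/280.1540 = 5.7543 kJ/K
dS_surr = -1612.0830/415.9870 = -3.8753 kJ/K
dS_gen = 5.7543 - 3.8753 = 1.8790 kJ/K (irreversible)

dS_gen = 1.8790 kJ/K, irreversible
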